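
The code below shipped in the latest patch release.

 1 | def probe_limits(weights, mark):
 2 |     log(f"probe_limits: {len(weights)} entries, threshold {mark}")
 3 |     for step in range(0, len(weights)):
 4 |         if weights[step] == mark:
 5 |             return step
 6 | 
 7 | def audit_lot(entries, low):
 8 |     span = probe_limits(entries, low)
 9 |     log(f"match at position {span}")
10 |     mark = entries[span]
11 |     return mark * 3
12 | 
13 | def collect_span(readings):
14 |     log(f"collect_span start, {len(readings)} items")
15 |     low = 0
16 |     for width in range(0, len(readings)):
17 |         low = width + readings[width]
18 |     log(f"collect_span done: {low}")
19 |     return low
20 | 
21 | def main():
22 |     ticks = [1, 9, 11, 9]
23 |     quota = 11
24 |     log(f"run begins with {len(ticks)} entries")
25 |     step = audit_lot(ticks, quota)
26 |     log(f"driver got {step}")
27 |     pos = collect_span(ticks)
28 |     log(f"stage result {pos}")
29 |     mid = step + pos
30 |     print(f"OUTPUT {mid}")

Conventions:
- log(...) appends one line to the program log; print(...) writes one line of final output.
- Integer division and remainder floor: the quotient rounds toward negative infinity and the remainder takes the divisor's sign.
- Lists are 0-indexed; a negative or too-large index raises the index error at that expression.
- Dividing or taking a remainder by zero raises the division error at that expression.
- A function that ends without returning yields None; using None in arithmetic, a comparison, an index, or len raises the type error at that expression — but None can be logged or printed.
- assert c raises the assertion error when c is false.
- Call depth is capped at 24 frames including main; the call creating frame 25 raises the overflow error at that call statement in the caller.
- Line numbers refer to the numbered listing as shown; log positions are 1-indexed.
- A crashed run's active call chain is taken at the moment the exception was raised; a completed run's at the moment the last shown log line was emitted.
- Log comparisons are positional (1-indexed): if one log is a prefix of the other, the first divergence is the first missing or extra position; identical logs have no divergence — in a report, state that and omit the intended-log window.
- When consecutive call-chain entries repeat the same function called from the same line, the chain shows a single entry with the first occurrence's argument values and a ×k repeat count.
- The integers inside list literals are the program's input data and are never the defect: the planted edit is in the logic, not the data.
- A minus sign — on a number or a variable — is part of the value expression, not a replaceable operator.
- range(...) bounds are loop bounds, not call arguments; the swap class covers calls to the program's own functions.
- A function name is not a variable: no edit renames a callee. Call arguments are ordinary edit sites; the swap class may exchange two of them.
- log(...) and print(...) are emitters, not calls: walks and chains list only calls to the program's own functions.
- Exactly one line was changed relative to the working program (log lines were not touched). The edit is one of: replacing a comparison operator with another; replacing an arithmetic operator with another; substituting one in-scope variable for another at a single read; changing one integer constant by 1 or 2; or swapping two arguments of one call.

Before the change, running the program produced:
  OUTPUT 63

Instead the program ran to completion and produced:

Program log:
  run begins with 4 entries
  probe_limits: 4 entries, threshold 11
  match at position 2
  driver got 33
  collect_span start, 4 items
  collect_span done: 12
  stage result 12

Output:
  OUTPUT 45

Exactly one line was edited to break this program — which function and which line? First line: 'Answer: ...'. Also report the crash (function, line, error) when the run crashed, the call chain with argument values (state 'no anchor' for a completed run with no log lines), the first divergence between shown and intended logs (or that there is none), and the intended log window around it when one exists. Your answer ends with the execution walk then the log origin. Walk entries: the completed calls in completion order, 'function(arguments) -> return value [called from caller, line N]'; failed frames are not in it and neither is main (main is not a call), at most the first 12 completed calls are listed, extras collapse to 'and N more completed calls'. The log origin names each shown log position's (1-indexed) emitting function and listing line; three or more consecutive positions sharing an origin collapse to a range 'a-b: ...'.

Answer: the defect is in collect_span at line 17.
Key fact: The log first diverges at position 6: the faulty run prints 'collect_span done: 12' where the working version prints 'collect_span done: 30'.
Call chain: main.
First divergence: position 6; shown 'collect_span done: 12' vs intended 'collect_span done: 30'.
Intended log window:
  4: driver got 33
  5: collect_span start, 4 items
  6: collect_span done: 30
  7: stage result 30
Execution walk:
  probe_limits([1, 9, 11, 9], 11) -> 2  [called from audit_lot, line 8]
  audit_lot([1, 9, 11, 9], 11) -> 33  [called from main, line 25]
  collect_span([1, 9, 11, 9]) -> 12  [called from main, line 27]
Log line origins:
  1: from main, line 24
  2: from probe_limits, line 2
  3: from audit_lot, line 9
  4: from main, line 26
  5: from collect_span, line 14
  6: from collect_span, line 18
  7: from main, line 28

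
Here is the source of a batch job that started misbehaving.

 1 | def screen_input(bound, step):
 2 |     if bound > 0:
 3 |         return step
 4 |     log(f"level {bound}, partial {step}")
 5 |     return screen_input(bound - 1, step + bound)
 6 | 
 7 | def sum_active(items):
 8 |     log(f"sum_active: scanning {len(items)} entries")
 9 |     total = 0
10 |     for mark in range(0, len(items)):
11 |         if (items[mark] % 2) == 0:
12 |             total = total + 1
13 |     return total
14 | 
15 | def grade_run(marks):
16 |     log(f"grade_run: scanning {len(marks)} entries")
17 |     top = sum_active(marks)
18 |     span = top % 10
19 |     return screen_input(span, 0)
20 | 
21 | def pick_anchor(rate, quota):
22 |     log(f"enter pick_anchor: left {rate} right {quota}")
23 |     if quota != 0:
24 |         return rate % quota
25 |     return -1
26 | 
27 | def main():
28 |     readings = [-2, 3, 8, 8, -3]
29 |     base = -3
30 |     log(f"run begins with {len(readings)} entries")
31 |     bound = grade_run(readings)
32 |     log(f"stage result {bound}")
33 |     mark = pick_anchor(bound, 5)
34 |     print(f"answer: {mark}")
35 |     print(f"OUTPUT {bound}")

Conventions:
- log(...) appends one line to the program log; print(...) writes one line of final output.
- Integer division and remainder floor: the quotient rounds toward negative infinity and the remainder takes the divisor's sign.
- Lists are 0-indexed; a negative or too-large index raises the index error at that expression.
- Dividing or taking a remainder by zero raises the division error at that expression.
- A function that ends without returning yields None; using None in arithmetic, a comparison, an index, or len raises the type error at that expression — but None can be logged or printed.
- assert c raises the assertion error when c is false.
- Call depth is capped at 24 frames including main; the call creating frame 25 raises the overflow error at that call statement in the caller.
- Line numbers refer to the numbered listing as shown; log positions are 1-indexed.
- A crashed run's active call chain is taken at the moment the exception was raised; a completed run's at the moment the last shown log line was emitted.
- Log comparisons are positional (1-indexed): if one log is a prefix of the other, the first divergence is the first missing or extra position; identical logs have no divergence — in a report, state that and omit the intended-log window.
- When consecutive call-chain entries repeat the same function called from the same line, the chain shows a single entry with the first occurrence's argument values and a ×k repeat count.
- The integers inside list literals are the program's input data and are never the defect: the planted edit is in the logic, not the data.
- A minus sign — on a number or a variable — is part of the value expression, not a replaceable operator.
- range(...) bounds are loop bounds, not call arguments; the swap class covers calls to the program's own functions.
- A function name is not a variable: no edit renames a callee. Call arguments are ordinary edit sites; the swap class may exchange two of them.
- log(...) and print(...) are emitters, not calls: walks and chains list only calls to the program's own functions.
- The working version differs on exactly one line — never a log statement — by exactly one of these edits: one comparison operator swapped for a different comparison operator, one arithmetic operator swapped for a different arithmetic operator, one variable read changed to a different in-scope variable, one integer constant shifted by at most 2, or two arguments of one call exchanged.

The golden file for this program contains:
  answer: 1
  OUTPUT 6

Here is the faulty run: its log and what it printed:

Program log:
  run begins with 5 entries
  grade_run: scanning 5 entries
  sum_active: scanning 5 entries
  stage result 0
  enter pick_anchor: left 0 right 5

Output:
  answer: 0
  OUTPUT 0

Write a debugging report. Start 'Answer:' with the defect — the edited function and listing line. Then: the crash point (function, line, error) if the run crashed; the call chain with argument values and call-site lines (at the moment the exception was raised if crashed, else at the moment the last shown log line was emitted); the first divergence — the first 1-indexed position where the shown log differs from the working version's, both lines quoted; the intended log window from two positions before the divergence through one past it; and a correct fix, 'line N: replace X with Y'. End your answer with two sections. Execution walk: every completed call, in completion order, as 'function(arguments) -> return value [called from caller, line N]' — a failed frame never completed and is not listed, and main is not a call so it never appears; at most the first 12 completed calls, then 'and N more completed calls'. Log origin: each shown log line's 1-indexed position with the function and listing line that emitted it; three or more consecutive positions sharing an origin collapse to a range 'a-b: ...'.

Answer: the defect is in screen_input at line 2.
The tell: At log position 4 the runs split — shown 'stage result 0', but the working version logs 'level 3, partial 0'.
Call chain: main -> pick_anchor(0, 5) (called at line 33).
First divergence: position 4 — the shown line 'stage result 0' should read 'level 3, partial 0'.
Intended log window:
  2: grade_run: scanning 5 entries
  3: sum_active: scanning 5 entries
  4: level 3, partial 0
  5: level 2, partial 3
Execution walk:
  sum_active([-2, 3, 8, 8, -3]) -> 3  [called from grade_run, line 17]
  screen_input(3, 0) -> 0  [called from grade_run, line 19]
  grade_run([-2, 3, 8, 8, -3]) -> 0  [called from main, line 31]
  pick_anchor(0, 5) -> 0  [called from main, line 33]
Log line origins:
  1: emitted by main (line 30)
  2: emitted by grade_run (line 16)
  3: emitted by sum_active (line 8)
  4: emitted by main (line 32)
  5: emitted by pick_anchor (line 22)
A correct fix: line 2: replace `>` with `<=`.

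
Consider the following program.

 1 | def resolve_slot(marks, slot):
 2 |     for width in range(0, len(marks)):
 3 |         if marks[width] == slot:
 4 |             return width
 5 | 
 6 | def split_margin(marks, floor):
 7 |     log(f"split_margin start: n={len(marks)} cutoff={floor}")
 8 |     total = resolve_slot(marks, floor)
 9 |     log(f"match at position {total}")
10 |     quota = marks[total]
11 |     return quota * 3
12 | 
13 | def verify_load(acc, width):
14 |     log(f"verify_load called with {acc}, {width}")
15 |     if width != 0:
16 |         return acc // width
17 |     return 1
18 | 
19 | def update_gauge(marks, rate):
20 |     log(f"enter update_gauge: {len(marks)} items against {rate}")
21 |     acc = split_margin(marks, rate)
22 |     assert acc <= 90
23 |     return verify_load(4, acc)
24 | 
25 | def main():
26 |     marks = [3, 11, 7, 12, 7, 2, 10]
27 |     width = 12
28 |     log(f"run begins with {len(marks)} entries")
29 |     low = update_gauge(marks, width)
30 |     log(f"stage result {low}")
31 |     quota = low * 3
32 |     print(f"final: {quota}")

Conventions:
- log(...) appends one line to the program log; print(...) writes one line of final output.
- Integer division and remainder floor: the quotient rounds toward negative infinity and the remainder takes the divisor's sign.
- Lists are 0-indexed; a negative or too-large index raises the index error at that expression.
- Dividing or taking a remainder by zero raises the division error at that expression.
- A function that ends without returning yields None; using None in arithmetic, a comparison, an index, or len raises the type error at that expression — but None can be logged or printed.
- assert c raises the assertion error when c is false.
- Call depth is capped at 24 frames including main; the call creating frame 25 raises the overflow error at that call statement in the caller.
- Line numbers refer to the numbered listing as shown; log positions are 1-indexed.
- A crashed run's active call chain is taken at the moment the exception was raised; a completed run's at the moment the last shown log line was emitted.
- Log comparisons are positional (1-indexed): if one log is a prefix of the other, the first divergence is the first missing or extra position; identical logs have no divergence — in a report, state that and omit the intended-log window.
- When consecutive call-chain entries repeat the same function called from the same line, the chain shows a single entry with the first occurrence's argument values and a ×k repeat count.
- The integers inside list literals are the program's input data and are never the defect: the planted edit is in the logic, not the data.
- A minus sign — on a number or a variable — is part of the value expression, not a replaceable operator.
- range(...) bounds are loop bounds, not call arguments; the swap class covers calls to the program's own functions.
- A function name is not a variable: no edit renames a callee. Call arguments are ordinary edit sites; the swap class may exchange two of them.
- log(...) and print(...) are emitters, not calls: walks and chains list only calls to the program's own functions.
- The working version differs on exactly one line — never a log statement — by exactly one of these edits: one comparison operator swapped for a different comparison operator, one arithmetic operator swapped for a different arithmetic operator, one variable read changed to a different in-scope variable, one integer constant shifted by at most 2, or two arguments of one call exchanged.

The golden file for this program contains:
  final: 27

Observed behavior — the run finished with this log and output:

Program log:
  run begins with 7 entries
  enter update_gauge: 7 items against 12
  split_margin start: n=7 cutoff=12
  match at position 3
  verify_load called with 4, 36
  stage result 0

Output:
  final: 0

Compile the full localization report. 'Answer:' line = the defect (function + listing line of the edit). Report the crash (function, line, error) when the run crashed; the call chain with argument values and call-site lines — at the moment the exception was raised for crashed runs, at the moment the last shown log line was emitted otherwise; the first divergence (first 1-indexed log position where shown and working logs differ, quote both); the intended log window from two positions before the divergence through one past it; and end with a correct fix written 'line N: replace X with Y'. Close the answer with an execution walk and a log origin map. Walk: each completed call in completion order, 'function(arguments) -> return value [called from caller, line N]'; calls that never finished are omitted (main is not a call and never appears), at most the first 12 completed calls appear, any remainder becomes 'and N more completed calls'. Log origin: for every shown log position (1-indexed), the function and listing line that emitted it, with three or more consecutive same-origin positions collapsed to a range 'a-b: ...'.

Answer: the defect is in update_gauge at line 23.
Key fact: Log line 5 is where behavior first shows: 'verify_load called with 4, 36' appears instead of 'verify_load called with 36, 4'.
Call chain: main.
First divergence: position 5 — shown 'verify_load called with 4, 36', intended 'verify_load called with 36, 4'.
Intended log window:
  3: split_margin start: n=7 cutoff=12
  4: match at position 3
  5: verify_load called with 36, 4
  6: stage result 9
Execution walk:
  resolve_slot([3, 11, 7, 12, 7, 2, 10], 12) -> 3  [called from split_margin, line 8]
  split_margin([3, 11, 7, 12, 7, 2, 10], 12) -> 36  [called from update_gauge, line 21]
  verify_load(4, 36) -> 0  [called from update_gauge, line 23]
  update_gauge([3, 11, 7, 12, 7, 2, 10], 12) -> 0  [called from main, line 29]
Log origins:
  1 — main, line 28
  2 — update_gauge, line 20
  3 — split_margin, line 7
  4 — split_margin, line 9
  5 — verify_load, line 14
  6 — main, line 30
A correct fix: line 23: replace `verify_load(4, acc)` with `verify_load(acc, 4)`.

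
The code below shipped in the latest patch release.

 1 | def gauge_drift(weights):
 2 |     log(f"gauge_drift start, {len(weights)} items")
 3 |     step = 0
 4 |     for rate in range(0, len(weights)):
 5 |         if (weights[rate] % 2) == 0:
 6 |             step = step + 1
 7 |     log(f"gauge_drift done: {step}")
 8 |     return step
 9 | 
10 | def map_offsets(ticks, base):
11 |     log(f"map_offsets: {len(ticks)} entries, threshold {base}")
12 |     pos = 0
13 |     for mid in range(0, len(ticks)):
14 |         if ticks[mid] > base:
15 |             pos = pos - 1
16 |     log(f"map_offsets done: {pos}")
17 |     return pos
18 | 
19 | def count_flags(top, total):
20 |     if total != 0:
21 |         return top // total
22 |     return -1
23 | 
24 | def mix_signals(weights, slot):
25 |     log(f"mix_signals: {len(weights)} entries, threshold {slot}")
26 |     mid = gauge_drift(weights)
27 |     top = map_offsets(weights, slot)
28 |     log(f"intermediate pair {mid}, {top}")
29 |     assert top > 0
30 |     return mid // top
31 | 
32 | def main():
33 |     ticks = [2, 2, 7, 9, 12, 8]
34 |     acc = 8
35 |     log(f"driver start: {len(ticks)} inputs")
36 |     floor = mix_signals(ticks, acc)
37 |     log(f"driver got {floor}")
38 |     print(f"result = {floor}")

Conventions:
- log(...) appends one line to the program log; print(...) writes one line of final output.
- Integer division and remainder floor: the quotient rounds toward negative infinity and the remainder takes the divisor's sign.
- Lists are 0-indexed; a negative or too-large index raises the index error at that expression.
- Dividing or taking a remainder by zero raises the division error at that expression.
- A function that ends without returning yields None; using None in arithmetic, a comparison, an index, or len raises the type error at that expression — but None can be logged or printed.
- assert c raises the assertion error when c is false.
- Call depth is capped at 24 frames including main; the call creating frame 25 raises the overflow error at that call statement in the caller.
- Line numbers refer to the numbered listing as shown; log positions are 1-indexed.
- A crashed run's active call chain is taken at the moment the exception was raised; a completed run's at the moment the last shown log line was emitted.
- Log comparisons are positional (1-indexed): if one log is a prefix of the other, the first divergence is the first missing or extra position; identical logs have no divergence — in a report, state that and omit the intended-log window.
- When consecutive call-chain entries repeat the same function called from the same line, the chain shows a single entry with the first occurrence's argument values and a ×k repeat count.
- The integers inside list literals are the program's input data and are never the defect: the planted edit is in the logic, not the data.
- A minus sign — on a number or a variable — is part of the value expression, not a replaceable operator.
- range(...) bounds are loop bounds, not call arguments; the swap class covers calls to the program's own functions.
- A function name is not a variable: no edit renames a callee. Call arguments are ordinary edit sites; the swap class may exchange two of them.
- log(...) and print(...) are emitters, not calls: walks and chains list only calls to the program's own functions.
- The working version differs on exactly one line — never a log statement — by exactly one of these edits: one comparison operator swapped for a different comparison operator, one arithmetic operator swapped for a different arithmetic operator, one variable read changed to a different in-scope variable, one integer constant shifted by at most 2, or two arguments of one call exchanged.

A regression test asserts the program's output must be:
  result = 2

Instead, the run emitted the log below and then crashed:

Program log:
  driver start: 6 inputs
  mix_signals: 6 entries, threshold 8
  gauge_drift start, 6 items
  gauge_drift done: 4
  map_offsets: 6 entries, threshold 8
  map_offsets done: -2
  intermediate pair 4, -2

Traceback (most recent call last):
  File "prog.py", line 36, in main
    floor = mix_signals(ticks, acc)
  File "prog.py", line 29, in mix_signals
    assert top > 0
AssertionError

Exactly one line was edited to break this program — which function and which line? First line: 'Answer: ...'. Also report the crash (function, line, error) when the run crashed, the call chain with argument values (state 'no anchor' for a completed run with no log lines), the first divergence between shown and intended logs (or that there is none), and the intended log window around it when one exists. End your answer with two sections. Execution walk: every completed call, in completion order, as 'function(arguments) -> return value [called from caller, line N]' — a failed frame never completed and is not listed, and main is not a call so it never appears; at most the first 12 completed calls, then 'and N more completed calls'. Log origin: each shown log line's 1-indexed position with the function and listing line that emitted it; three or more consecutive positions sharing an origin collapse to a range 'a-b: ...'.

Answer: the defect is in map_offsets at line 15.
The tell: At log position 6 the runs split — shown 'map_offsets done: -2', but the working version logs 'map_offsets done: 2'.
Crash: mix_signals, line 29, AssertionError.
Call chain: main -> mix_signals([2, 2, 7, 9, 12, 8], 8) (called at line 36).
First divergence: position 6 — the shown line 'map_offsets done: -2' should read 'map_offsets done: 2'.
Intended log window:
  4: gauge_drift done: 4
  5: map_offsets: 6 entries, threshold 8
  6: map_offsets done: 2
  7: intermediate pair 4, 2
Execution walk:
  gauge_drift([2, 2, 7, 9, 12, 8]) -> 4  [called from mix_signals, line 26]
  map_offsets([2, 2, 7, 9, 12, 8], 8) -> -2  [called from mix_signals, line 27]
Log origins:
  1 — main, line 35
  2 — mix_signals, line 25
  3 — gauge_drift, line 2
  4 — gauge_drift, line 7
  5 — map_offsets, line 11
  6 — map_offsets, line 16
  7 — mix_signals, line 28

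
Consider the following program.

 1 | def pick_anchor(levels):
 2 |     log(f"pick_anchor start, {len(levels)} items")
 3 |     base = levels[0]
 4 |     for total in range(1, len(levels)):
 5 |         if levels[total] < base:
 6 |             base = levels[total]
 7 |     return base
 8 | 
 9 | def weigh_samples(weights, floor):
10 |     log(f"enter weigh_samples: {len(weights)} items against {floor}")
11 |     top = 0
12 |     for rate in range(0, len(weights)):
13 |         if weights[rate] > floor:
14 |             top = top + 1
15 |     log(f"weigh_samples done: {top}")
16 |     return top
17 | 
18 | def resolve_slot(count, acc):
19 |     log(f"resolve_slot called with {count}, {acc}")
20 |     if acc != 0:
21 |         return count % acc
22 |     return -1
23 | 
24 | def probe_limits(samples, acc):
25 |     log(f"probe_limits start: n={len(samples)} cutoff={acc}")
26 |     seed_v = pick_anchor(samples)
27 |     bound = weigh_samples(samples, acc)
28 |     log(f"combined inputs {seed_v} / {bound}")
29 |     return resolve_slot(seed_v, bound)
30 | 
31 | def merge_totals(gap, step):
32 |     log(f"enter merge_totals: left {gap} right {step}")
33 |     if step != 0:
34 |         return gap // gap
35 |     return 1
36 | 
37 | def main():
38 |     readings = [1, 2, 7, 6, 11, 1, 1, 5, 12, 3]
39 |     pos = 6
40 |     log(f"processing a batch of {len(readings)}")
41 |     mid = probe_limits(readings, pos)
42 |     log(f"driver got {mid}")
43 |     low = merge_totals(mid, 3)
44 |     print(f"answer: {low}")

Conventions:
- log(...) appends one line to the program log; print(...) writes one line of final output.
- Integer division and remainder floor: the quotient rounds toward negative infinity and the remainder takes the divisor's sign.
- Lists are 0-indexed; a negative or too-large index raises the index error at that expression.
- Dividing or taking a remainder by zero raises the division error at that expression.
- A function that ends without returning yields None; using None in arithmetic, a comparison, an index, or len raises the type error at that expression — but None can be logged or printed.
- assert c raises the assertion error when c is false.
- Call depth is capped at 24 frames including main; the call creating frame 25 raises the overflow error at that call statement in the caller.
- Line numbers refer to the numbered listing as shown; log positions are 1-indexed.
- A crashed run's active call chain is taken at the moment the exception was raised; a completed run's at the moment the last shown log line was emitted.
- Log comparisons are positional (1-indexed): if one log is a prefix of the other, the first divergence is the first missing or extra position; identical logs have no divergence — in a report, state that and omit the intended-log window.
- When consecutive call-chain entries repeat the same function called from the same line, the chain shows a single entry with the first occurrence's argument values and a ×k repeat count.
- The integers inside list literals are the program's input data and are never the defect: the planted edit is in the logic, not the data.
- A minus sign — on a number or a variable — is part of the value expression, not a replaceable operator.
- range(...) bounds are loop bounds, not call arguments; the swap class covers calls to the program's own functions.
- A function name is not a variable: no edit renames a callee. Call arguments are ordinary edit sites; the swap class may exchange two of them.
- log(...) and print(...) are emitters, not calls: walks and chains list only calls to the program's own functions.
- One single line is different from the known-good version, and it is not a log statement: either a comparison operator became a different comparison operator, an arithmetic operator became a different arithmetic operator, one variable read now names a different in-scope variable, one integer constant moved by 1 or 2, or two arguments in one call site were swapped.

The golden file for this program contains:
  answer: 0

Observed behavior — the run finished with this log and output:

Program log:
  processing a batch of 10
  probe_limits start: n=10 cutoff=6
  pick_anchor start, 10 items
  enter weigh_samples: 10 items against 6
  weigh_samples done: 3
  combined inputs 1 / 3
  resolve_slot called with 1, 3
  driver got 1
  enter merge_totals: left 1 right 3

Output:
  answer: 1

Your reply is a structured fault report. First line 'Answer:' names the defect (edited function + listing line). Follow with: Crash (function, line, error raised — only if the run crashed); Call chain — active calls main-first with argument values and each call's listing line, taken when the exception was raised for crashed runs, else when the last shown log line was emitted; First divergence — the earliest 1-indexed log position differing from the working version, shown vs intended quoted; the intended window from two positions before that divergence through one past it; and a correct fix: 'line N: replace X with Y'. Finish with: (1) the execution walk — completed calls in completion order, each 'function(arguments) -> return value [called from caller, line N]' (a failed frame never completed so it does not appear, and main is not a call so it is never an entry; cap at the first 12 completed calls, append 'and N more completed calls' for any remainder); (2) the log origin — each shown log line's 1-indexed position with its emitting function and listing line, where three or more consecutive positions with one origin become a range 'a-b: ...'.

Answer: the defect is in merge_totals at line 34.
Key fact: Every logged value matches the working version; the printed result is what differs.
Call chain: main -> merge_totals(1, 3) (called at line 43).
First divergence: none; the two logs match at every position.
Execution walk:
  pick_anchor([1, 2, 7, 6, 11, 1, 1, 5, 12, 3]) -> 1  [called from probe_limits, line 26]
  weigh_samples([1, 2, 7, 6, 11, 1, 1, 5, 12, 3], 6) -> 3  [called from probe_limits, line 27]
  resolve_slot(1, 3) -> 1  [called from probe_limits, line 29]
  probe_limits([1, 2, 7, 6, 11, 1, 1, 5, 12, 3], 6) -> 1  [called from main, line 41]
  merge_totals(1, 3) -> 1  [called from main, line 43]
Log line origins:
  1: from main, line 40
  2: from probe_limits, line 25
  3: from pick_anchor, line 2
  4: from weigh_samples, line 10
  5: from weigh_samples, line 15
  6: from probe_limits, line 28
  7: from resolve_slot, line 19
  8: from main, line 42
  9: from merge_totals, line 32
A correct fix: line 34: replace `gap // gap` with `gap // step`.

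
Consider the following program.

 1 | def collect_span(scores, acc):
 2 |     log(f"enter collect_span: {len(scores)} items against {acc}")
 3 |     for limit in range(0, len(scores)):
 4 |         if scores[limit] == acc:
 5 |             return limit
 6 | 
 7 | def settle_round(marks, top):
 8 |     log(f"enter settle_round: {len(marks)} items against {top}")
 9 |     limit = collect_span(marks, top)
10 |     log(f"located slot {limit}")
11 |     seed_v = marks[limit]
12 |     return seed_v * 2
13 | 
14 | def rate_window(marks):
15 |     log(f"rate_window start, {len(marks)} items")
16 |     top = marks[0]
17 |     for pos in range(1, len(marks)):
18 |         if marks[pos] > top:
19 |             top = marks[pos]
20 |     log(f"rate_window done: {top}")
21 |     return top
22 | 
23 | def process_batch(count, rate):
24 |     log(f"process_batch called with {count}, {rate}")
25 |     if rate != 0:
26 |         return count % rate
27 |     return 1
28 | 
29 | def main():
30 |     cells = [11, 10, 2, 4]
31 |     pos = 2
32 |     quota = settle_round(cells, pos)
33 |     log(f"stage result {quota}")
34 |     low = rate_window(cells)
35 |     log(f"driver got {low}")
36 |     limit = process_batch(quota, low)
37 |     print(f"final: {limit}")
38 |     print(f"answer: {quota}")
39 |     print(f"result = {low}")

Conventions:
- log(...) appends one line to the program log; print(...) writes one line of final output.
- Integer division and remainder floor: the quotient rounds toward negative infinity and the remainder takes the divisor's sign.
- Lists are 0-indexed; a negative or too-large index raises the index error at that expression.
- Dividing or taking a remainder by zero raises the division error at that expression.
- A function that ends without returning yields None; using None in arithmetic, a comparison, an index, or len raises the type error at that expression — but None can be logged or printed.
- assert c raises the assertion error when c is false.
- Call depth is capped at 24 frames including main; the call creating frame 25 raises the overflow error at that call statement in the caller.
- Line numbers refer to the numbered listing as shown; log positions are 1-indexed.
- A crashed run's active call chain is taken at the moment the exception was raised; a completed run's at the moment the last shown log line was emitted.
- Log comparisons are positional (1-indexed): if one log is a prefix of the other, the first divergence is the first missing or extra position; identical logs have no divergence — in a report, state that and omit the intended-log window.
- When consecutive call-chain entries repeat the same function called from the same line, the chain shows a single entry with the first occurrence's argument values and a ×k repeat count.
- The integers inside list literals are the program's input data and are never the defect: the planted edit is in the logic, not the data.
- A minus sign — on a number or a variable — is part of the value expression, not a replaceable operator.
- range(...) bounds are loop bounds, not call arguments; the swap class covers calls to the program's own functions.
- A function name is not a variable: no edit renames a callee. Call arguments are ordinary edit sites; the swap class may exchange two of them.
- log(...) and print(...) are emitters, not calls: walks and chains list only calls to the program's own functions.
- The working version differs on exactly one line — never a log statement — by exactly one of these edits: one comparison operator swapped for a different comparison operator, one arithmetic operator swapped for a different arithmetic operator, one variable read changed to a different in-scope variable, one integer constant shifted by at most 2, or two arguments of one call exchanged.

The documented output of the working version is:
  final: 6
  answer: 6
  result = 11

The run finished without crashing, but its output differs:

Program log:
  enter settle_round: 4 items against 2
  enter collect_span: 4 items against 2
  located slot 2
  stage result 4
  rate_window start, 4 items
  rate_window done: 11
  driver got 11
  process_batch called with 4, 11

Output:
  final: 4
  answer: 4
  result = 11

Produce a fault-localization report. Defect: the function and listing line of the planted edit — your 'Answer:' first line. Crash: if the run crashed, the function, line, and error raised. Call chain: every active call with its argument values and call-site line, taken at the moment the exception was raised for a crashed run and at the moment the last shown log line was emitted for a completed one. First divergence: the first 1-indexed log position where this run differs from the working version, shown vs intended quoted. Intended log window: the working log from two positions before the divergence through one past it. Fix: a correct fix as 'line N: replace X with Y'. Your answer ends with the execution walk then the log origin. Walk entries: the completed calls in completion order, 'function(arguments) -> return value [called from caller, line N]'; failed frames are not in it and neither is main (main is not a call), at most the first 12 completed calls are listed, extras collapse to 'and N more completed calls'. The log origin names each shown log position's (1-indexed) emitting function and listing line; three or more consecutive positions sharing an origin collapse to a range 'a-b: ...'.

Answer: the defect is in settle_round at line 12.
Key observation: Position 4 is the first bad log line: 'stage result 4' should read 'stage result 6'.
Call chain: main -> process_batch(4, 11) (called at line 36).
First divergence: at position 4 the run shows 'stage result 4' where the working version logs 'stage result 6'.
Intended log window:
  2: enter collect_span: 4 items against 2
  3: located slot 2
  4: stage result 6
  5: rate_window start, 4 items
Execution walk:
  collect_span([11, 10, 2, 4], 2) -> 2  [called from settle_round, line 9]
  settle_round([11, 10, 2, 4], 2) -> 4  [called from main, line 32]
  rate_window([11, 10, 2, 4]) -> 11  [called from main, line 34]
  process_batch(4, 11) -> 4  [called from main, line 36]
Log origins:
  1: logged in settle_round at line 8
  2: logged in collect_span at line 2
  3: logged in settle_round at line 10
  4: logged in main at line 33
  5: logged in rate_window at line 15
  6: logged in rate_window at line 20
  7: logged in main at line 35
  8: logged in process_batch at line 24
A correct fix: line 12: replace `2` with `3`.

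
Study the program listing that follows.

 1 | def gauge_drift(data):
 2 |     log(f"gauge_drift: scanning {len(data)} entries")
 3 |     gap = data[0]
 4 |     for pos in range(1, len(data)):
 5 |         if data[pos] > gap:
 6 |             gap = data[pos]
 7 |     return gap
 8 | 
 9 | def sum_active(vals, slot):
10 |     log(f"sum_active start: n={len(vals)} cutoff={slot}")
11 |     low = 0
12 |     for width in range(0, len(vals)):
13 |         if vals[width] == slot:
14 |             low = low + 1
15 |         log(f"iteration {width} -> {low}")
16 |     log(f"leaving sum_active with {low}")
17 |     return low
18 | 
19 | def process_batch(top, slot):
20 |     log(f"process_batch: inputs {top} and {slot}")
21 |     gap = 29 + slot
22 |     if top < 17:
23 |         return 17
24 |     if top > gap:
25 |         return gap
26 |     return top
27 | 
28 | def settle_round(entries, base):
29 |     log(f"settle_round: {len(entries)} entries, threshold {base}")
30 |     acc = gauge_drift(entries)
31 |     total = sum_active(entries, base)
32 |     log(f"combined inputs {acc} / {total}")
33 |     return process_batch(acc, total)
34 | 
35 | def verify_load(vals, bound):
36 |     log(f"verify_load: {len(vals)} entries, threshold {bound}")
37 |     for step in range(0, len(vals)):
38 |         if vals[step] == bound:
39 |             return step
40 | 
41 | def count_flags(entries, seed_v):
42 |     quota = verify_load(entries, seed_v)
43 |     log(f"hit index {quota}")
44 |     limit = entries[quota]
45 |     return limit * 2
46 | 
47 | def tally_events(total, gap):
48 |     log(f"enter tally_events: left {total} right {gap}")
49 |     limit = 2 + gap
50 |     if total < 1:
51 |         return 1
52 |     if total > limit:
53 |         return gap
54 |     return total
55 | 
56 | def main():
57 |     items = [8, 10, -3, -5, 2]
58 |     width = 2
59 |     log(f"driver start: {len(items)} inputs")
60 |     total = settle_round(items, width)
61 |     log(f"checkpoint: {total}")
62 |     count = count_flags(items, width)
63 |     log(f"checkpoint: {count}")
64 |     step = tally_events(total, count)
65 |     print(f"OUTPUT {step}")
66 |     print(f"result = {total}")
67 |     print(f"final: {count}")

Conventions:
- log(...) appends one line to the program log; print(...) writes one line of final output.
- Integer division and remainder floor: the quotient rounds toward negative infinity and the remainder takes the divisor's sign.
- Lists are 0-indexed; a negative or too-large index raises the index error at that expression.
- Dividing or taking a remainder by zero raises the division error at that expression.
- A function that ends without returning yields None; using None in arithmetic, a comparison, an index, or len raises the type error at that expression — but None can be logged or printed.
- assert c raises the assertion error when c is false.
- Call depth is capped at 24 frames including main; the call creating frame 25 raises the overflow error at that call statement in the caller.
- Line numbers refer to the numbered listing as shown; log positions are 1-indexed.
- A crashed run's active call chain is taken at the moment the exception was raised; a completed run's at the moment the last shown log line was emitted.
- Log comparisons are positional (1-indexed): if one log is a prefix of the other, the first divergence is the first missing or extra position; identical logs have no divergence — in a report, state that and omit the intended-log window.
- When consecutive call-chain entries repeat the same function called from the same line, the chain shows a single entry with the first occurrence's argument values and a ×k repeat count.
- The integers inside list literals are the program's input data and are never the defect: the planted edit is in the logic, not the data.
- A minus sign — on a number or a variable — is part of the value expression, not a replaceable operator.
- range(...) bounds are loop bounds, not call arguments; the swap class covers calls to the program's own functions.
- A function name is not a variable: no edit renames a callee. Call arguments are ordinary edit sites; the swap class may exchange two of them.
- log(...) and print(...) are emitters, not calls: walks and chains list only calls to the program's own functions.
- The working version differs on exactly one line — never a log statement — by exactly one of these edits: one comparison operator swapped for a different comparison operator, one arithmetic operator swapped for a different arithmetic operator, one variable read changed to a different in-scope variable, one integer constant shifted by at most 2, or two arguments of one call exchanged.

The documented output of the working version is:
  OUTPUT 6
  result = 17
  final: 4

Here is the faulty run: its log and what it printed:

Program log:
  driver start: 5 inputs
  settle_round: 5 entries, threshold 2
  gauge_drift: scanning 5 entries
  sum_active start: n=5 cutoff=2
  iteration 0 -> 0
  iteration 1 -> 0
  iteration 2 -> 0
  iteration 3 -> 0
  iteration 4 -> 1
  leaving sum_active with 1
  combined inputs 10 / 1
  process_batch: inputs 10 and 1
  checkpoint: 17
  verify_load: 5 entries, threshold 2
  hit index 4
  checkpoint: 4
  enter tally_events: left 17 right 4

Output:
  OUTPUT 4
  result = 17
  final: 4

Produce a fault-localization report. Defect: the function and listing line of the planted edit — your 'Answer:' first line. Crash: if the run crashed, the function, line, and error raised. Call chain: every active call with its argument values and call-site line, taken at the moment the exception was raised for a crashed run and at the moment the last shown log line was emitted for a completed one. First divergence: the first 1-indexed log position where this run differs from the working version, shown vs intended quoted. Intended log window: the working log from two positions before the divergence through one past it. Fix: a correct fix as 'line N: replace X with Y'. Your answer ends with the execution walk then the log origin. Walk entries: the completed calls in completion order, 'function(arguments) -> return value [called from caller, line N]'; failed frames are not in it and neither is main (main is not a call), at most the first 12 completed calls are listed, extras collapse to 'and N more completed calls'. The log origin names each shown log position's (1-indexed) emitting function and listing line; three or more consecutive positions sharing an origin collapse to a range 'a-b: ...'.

Answer: the defect is in tally_events at line 53.
Core observation: No log line changed; the fault shows up purely in the output.
Call chain: main -> tally_events(17, 4) (called at line 64).
First divergence: none (the log streams are identical).
Execution walk:
  gauge_drift([8, 10, -3, -5, 2]) -> 10  [called from settle_round, line 30]
  sum_active([8, 10, -3, -5, 2], 2) -> 1  [called from settle_round, line 31]
  process_batch(10, 1) -> 17  [called from settle_round, line 33]
  settle_round([8, 10, -3, -5, 2], 2) -> 17  [called from main, line 60]
  verify_load([8, 10, -3, -5, 2], 2) -> 4  [called from count_flags, line 42]
  count_flags([8, 10, -3, -5, 2], 2) -> 4  [called from main, line 62]
  tally_events(17, 4) -> 4  [called from main, line 64]
Log origins:
  1: logged in main at line 59
  2: logged in settle_round at line 29
  3: logged in gauge_drift at line 2
  4: logged in sum_active at line 10
  5-9: logged in sum_active at line 15
  10: logged in sum_active at line 16
  11: logged in settle_round at line 32
  12: logged in process_batch at line 20
  13: logged in main at line 61
  14: logged in verify_load at line 36
  15: logged in count_flags at line 43
  16: logged in main at line 63
  17: logged in tally_events at line 48
A correct fix: line 53: replace `gap` with `limit`.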